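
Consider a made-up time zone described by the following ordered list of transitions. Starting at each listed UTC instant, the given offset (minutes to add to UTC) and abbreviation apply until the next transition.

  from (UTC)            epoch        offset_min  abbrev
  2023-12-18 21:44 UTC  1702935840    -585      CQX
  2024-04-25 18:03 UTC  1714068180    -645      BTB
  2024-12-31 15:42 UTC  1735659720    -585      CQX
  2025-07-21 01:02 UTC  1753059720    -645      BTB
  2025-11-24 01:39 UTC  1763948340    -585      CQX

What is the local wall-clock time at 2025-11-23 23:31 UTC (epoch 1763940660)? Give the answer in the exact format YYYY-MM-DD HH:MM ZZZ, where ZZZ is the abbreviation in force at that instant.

2025-11-23 12:46 BTB

Query: 2025-11-23 23:31 UTC
Rule 4/5 (BTB, -10:45): 2025-07-21 01:02 UTC ≤ query < 2025-11-24 01:39 UTC
23·60 + 31 - 645 = 766 min
766 = 0·1440 + 766; 766 = 12·60 + 46 → 12:46, same day
→ 2025-11-23 12:46 BTB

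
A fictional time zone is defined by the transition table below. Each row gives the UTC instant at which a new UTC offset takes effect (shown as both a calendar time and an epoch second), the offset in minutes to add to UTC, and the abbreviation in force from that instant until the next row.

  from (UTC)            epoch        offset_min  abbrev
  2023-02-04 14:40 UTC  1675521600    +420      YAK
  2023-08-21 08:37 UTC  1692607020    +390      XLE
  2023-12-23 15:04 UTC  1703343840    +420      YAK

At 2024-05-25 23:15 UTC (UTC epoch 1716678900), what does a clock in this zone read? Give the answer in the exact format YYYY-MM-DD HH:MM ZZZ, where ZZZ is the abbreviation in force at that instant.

Query: 2024-05-25 23:15 UTC
Rule 3/3 (YAK, +07:00): 2023-12-23 15:04 UTC ≤ query < +∞
23·60 + 15 + 420 = 1815 min
1815 = 1·1440 + 375; 375 = 6·60 + 15 → 06:15, 2024-05-25 + 1 day = 2024-05-26
→ 2024-05-26 06:15 YAK

2024-05-26 06:15 YAK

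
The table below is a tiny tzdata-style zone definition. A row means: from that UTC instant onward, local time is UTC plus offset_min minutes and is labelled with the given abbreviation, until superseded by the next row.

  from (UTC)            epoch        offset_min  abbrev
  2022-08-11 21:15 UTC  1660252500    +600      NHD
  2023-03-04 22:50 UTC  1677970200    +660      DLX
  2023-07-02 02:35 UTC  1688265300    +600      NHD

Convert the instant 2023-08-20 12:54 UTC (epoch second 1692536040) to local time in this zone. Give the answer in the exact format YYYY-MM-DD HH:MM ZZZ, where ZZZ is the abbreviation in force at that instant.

Query: 2023-08-20 12:54 UTC
Rule 3/3 (NHD, +10:00): 2023-07-02 02:35 UTC ≤ query < +∞
12·60 + 54 + 600 = 1374 min
1374 = 0·1440 + 1374; 1374 = 22·60 + 54 → 22:54, same day
→ 2023-08-20 22:54 NHD

2023-08-20 22:54 NHD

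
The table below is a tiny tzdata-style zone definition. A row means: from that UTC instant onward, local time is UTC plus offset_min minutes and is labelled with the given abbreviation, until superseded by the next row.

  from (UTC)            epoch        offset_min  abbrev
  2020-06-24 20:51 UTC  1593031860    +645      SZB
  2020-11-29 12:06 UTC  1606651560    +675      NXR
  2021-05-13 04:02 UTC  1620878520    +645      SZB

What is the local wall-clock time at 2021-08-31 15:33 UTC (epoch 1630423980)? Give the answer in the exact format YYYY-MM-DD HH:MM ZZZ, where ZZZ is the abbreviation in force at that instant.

2021-09-01 02:18 SZB

Query: 2021-08-31 15:33 UTC
Rule 3/3 (SZB, +10:45): 2021-05-13 04:02 UTC ≤ query < +∞
15·60 + 33 + 645 = 1578 min
1578 = 1·1440 + 138; 138 = 2·60 + 18 → 02:18, 2021-08-31 + 1 day = 2021-09-01
→ 2021-09-01 02:18 SZB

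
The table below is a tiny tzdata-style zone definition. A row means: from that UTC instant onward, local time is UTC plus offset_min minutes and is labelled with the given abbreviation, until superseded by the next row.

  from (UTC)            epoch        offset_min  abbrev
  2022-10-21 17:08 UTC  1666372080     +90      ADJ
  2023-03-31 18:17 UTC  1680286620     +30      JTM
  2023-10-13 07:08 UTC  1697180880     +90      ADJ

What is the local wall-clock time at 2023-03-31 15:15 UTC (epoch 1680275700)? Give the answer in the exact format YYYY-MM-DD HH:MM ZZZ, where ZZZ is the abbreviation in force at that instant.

2023-03-31 16:45 ADJ

Query: 2023-03-31 15:15 UTC
Rule 1/3 (ADJ, +01:30): 2022-10-21 17:08 UTC ≤ query < 2023-03-31 18:17 UTC
15·60 + 15 + 90 = 1005 min
1005 = 0·1440 + 1005; 1005 = 16·60 + 45 → 16:45, same day
→ 2023-03-31 16:45 ADJ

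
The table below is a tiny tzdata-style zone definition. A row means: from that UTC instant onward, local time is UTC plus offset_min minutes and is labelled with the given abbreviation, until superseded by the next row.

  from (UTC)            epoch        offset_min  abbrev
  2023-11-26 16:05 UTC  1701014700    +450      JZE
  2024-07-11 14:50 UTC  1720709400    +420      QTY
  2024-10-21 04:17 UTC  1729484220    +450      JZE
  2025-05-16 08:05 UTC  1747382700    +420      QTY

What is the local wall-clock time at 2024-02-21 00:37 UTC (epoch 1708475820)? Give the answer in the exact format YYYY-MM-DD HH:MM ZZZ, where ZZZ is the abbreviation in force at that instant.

2024-02-21 08:07 JZE

Query: 2024-02-21 00:37 UTC
Rule 1/4 (JZE, +07:30): 2023-11-26 16:05 UTC ≤ query < 2024-07-11 14:50 UTC
0·60 + 37 + 450 = 487 min
487 = 0·1440 + 487; 487 = 8·60 + 7 → 08:07, same day
→ 2024-02-21 08:07 JZE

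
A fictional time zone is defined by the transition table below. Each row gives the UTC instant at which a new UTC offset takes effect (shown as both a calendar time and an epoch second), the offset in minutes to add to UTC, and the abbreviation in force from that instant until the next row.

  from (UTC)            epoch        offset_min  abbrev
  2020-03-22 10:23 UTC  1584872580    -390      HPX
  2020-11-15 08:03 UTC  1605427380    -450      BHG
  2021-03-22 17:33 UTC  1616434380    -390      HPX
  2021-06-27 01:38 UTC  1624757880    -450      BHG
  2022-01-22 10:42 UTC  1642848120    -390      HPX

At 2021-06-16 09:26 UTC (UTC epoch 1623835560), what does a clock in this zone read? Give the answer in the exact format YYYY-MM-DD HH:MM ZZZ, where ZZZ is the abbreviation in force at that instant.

Query: 2021-06-16 09:26 UTC
Rule 3/5 (HPX, -06:30): 2021-03-22 17:33 UTC ≤ query < 2021-06-27 01:38 UTC
9·60 + 26 - 390 = 176 min
176 = 0·1440 + 176; 176 = 2·60 + 56 → 02:56, same day
→ 2021-06-16 02:56 HPX

2021-06-16 02:56 HPX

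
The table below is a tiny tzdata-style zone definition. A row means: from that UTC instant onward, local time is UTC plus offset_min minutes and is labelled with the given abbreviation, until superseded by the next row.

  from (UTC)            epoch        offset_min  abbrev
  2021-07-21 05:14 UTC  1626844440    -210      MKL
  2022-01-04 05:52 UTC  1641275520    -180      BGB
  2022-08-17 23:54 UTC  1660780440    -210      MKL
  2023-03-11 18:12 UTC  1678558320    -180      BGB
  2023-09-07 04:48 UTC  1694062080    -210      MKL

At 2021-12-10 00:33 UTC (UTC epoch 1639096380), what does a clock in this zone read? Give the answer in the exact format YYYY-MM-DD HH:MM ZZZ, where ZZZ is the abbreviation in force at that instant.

2021-12-09 21:03 MKL

Query: 2021-12-10 00:33 UTC
Rule 1/5 (MKL, -03:30): 2021-07-21 05:14 UTC ≤ query < 2022-01-04 05:52 UTC
0·60 + 33 - 210 = -177 min
-177 = -1·1440 + 1263; 1263 = 21·60 + 3 → 21:03, 2021-12-10 - 1 day = 2021-12-09
→ 2021-12-09 21:03 MKL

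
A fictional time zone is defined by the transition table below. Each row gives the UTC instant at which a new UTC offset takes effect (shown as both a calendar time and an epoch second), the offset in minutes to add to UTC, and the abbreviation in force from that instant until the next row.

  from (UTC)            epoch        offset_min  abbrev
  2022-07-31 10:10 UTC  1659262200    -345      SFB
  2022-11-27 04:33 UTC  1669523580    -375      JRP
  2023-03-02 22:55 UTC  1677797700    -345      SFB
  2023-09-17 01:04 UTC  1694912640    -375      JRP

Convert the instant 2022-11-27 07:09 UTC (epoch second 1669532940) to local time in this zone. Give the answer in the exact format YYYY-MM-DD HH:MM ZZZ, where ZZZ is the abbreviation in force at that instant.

2022-11-27 00:54 JRP

Query: 2022-11-27 07:09 UTC
Rule 2/4 (JRP, -06:15): 2022-11-27 04:33 UTC ≤ query < 2023-03-02 22:55 UTC
7·60 + 9 - 375 = 54 min
54 = 0·1440 + 54; 54 = 0·60 + 54 → 00:54, same day
→ 2022-11-27 00:54 JRP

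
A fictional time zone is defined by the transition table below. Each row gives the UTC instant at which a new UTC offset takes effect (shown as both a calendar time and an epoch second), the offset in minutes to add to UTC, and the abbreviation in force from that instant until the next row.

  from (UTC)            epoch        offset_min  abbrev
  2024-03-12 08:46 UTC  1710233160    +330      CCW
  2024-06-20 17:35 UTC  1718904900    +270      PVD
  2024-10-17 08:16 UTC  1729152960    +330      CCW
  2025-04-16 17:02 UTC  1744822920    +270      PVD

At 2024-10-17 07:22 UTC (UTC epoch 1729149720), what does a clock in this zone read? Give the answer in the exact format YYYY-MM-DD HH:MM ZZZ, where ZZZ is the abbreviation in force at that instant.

2024-10-17 11:52 PVD

Query: 2024-10-17 07:22 UTC
Rule 2/4 (PVD, +04:30): 2024-06-20 17:35 UTC ≤ query < 2024-10-17 08:16 UTC
7·60 + 22 + 270 = 712 min
712 = 0·1440 + 712; 712 = 11·60 + 52 → 11:52, same day
→ 2024-10-17 11:52 PVD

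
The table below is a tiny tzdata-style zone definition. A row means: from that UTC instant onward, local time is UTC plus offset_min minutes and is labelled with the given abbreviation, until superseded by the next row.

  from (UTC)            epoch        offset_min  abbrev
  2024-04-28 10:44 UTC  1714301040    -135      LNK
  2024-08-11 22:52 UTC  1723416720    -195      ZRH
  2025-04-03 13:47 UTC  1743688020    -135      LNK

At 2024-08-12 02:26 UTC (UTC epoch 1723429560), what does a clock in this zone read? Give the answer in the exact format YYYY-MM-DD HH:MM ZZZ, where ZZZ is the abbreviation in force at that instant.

2024-08-11 23:11 ZRH

Query: 2024-08-12 02:26 UTC
Rule 2/3 (ZRH, -03:15): 2024-08-11 22:52 UTC ≤ query < 2025-04-03 13:47 UTC
2·60 + 26 - 195 = -49 min
-49 = -1·1440 + 1391; 1391 = 23·60 + 11 → 23:11, 2024-08-12 - 1 day = 2024-08-11
→ 2024-08-11 23:11 ZRH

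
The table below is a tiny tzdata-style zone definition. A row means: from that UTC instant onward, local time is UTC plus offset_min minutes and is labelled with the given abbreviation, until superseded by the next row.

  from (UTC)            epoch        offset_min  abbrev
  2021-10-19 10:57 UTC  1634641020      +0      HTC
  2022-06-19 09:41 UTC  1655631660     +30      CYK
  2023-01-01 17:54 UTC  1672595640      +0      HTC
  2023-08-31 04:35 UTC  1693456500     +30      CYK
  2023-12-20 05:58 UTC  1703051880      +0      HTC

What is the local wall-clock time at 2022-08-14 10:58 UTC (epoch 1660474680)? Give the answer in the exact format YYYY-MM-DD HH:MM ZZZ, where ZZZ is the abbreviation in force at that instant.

2022-08-14 11:28 CYK

Query: 2022-08-14 10:58 UTC
Rule 2/5 (CYK, +00:30): 2022-06-19 09:41 UTC ≤ query < 2023-01-01 17:54 UTC
10·60 + 58 + 30 = 688 min
688 = 0·1440 + 688; 688 = 11·60 + 28 → 11:28, same day
→ 2022-08-14 11:28 CYK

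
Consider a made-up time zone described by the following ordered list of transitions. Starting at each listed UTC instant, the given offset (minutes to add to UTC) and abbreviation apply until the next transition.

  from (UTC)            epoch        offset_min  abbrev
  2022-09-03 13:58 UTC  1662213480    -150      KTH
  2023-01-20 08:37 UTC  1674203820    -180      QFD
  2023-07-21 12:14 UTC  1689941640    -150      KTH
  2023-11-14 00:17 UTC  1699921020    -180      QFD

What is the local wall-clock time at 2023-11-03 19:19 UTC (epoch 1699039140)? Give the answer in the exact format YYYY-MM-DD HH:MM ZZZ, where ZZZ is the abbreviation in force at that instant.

2023-11-03 16:49 KTH

Query: 2023-11-03 19:19 UTC
Rule 3/4 (KTH, -02:30): 2023-07-21 12:14 UTC ≤ query < 2023-11-14 00:17 UTC
19·60 + 19 - 150 = 1009 min
1009 = 0·1440 + 1009; 1009 = 16·60 + 49 → 16:49, same day
→ 2023-11-03 16:49 KTH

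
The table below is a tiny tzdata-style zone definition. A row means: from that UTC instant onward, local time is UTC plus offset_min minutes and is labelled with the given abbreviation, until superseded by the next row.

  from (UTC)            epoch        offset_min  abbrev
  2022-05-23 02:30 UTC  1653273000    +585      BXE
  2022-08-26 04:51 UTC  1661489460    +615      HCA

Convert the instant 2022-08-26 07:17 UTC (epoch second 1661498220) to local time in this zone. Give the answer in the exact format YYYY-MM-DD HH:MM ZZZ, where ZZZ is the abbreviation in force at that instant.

Query: 2022-08-26 07:17 UTC
Rule 2/2 (HCA, +10:15): 2022-08-26 04:51 UTC ≤ query < +∞
7·60 + 17 + 615 = 1052 min
1052 = 0·1440 + 1052; 1052 = 17·60 + 32 → 17:32, same day
→ 2022-08-26 17:32 HCA

2022-08-26 17:32 HCA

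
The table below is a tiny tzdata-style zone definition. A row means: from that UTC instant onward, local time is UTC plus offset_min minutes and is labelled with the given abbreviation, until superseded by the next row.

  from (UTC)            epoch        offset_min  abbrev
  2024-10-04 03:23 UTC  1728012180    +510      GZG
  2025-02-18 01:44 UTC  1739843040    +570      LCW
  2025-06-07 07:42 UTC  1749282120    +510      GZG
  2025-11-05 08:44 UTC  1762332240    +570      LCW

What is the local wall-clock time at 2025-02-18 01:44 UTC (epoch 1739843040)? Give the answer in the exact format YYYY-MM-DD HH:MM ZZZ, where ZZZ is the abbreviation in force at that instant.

2025-02-18 11:14 LCW

Query: 2025-02-18 01:44 UTC
Rule 2/4 (LCW, +09:30): 2025-02-18 01:44 UTC ≤ query < 2025-06-07 07:42 UTC
1·60 + 44 + 570 = 674 min
674 = 0·1440 + 674; 674 = 11·60 + 14 → 11:14, same day
→ 2025-02-18 11:14 LCW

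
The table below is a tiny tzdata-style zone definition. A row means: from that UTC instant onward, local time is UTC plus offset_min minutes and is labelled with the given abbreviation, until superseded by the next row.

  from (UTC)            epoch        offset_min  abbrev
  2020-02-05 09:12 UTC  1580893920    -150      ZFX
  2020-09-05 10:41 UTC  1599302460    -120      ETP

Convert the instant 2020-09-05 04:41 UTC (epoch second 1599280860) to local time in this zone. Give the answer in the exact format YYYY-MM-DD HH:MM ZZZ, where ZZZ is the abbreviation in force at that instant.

Query: 2020-09-05 04:41 UTC
Rule 1/2 (ZFX, -02:30): 2020-02-05 09:12 UTC ≤ query < 2020-09-05 10:41 UTC
4·60 + 41 - 150 = 131 min
131 = 0·1440 + 131; 131 = 2·60 + 11 → 02:11, same day
→ 2020-09-05 02:11 ZFX

2020-09-05 02:11 ZFX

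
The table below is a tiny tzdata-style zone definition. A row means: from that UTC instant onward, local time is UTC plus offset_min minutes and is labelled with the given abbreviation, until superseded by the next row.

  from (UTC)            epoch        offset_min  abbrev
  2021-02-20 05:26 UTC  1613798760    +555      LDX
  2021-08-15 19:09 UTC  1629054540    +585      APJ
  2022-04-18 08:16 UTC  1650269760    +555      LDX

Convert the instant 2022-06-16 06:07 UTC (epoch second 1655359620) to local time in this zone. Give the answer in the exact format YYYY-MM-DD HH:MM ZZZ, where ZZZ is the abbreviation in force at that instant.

2022-06-16 15:22 LDX

Query: 2022-06-16 06:07 UTC
Rule 3/3 (LDX, +09:15): 2022-04-18 08:16 UTC ≤ query < +∞
6·60 + 7 + 555 = 922 min
922 = 0·1440 + 922; 922 = 15·60 + 22 → 15:22, same day
→ 2022-06-16 15:22 LDX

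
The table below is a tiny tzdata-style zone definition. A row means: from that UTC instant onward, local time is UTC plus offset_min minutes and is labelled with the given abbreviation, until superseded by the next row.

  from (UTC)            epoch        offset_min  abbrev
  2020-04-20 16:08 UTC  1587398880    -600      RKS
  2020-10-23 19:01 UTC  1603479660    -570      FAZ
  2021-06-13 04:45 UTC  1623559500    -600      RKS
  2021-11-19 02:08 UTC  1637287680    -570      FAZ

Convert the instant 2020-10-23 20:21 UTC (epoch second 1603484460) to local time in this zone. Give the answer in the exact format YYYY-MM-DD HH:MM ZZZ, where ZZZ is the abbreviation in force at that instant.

Query: 2020-10-23 20:21 UTC
Rule 2/4 (FAZ, -09:30): 2020-10-23 19:01 UTC ≤ query < 2021-06-13 04:45 UTC
20·60 + 21 - 570 = 651 min
651 = 0·1440 + 651; 651 = 10·60 + 51 → 10:51, same day
→ 2020-10-23 10:51 FAZ

2020-10-23 10:51 FAZ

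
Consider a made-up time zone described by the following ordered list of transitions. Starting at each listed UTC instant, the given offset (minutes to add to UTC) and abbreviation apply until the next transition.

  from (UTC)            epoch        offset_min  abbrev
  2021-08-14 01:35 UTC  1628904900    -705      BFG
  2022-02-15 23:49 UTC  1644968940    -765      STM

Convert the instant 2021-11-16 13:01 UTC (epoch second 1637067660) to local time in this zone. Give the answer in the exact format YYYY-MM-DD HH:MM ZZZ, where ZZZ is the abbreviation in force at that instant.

2021-11-16 01:16 BFG

Query: 2021-11-16 13:01 UTC
Rule 1/2 (BFG, -11:45): 2021-08-14 01:35 UTC ≤ query < 2022-02-15 23:49 UTC
13·60 + 1 - 705 = 76 min
76 = 0·1440 + 76; 76 = 1·60 + 16 → 01:16, same day
→ 2021-11-16 01:16 BFG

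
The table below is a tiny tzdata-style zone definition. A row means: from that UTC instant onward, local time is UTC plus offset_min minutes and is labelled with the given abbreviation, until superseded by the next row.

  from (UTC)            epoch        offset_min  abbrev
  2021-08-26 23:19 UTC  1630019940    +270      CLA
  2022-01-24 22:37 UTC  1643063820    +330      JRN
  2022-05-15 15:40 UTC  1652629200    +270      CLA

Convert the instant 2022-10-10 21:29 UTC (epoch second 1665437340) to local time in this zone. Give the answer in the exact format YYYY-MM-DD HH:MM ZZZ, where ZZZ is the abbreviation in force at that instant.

Query: 2022-10-10 21:29 UTC
Rule 3/3 (CLA, +04:30): 2022-05-15 15:40 UTC ≤ query < +∞
21·60 + 29 + 270 = 1559 min
1559 = 1·1440 + 119; 119 = 1·60 + 59 → 01:59, 2022-10-10 + 1 day = 2022-10-11
→ 2022-10-11 01:59 CLA

2022-10-11 01:59 CLA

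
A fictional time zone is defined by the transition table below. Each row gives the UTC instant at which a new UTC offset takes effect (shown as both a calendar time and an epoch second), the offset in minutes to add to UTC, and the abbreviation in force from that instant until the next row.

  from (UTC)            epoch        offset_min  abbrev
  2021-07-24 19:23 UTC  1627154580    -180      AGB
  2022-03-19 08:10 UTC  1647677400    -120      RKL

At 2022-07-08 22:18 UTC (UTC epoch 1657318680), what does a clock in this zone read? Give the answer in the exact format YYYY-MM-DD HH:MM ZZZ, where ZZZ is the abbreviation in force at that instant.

2022-07-08 20:18 RKL

Query: 2022-07-08 22:18 UTC
Rule 2/2 (RKL, -02:00): 2022-03-19 08:10 UTC ≤ query < +∞
22·60 + 18 - 120 = 1218 min
1218 = 0·1440 + 1218; 1218 = 20·60 + 18 → 20:18, same day
→ 2022-07-08 20:18 RKL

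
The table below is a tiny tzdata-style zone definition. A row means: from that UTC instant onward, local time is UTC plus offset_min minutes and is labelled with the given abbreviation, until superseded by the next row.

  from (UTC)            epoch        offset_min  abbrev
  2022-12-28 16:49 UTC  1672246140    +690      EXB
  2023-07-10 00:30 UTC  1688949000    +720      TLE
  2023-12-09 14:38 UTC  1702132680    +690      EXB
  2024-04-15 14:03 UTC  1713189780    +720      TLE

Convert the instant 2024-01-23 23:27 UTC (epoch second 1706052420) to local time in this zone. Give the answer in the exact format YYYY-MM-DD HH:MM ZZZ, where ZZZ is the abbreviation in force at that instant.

2024-01-24 10:57 EXB

Query: 2024-01-23 23:27 UTC
Rule 3/4 (EXB, +11:30): 2023-12-09 14:38 UTC ≤ query < 2024-04-15 14:03 UTC
23·60 + 27 + 690 = 2097 min
2097 = 1·1440 + 657; 657 = 10·60 + 57 → 10:57, 2024-01-23 + 1 day = 2024-01-24
→ 2024-01-24 10:57 EXB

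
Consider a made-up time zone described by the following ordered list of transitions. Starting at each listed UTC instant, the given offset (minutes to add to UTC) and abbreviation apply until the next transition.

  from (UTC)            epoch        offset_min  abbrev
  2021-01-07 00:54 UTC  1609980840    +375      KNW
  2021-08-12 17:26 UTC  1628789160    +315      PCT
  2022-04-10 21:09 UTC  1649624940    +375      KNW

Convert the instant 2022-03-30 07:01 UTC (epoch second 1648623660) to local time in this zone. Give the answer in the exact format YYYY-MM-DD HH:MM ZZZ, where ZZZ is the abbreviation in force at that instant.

Query: 2022-03-30 07:01 UTC
Rule 2/3 (PCT, +05:15): 2021-08-12 17:26 UTC ≤ query < 2022-04-10 21:09 UTC
7·60 + 1 + 315 = 736 min
736 = 0·1440 + 736; 736 = 12·60 + 16 → 12:16, same day
→ 2022-03-30 12:16 PCT

2022-03-30 12:16 PCT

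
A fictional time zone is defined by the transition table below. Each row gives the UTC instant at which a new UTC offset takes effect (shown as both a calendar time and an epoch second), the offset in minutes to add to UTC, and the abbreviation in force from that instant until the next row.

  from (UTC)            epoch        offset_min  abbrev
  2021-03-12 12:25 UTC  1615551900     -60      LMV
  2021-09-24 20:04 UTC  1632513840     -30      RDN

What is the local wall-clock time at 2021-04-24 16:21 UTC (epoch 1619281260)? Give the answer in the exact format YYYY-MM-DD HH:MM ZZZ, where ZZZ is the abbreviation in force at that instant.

Query: 2021-04-24 16:21 UTC
Rule 1/2 (LMV, -01:00): 2021-03-12 12:25 UTC ≤ query < 2021-09-24 20:04 UTC
16·60 + 21 - 60 = 921 min
921 = 0·1440 + 921; 921 = 15·60 + 21 → 15:21, same day
→ 2021-04-24 15:21 LMV

2021-04-24 15:21 LMV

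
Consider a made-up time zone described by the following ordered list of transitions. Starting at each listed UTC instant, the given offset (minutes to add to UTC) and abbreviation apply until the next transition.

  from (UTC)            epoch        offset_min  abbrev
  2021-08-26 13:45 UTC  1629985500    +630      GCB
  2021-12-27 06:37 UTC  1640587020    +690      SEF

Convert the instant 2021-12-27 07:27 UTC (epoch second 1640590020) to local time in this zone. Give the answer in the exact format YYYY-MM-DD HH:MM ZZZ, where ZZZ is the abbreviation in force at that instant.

Query: 2021-12-27 07:27 UTC
Rule 2/2 (SEF, +11:30): 2021-12-27 06:37 UTC ≤ query < +∞
7·60 + 27 + 690 = 1137 min
1137 = 0·1440 + 1137; 1137 = 18·60 + 57 → 18:57, same day
→ 2021-12-27 18:57 SEF

2021-12-27 18:57 SEF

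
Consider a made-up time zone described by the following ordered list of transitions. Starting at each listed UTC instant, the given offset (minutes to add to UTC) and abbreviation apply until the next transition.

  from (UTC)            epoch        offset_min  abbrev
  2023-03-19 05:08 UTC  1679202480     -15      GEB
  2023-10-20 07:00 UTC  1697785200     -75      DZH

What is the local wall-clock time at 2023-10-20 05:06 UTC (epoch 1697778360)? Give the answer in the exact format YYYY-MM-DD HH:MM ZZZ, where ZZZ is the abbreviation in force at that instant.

2023-10-20 04:51 GEB

Query: 2023-10-20 05:06 UTC
Rule 1/2 (GEB, -00:15): 2023-03-19 05:08 UTC ≤ query < 2023-10-20 07:00 UTC
5·60 + 6 - 15 = 291 min
291 = 0·1440 + 291; 291 = 4·60 + 51 → 04:51, same day
→ 2023-10-20 04:51 GEB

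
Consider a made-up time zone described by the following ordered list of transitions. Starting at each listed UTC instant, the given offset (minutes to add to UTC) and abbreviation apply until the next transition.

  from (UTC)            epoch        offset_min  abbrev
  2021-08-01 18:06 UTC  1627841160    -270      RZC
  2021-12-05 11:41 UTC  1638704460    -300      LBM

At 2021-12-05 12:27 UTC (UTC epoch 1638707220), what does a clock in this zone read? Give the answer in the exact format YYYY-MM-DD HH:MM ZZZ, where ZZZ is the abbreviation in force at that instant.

Query: 2021-12-05 12:27 UTC
Rule 2/2 (LBM, -05:00): 2021-12-05 11:41 UTC ≤ query < +∞
12·60 + 27 - 300 = 447 min
447 = 0·1440 + 447; 447 = 7·60 + 27 → 07:27, same day
→ 2021-12-05 07:27 LBM

2021-12-05 07:27 LBM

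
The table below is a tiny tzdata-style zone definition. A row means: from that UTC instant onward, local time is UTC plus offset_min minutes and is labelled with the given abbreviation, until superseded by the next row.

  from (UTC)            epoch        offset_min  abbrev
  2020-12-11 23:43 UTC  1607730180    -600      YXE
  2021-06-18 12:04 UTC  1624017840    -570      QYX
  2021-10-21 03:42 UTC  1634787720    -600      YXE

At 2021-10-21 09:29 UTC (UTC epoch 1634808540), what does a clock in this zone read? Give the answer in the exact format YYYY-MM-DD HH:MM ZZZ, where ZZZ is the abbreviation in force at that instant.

2021-10-20 23:29 YXE

Query: 2021-10-21 09:29 UTC
Rule 3/3 (YXE, -10:00): 2021-10-21 03:42 UTC ≤ query < +∞
9·60 + 29 - 600 = -31 min
-31 = -1·1440 + 1409; 1409 = 23·60 + 29 → 23:29, 2021-10-21 - 1 day = 2021-10-20
→ 2021-10-20 23:29 YXE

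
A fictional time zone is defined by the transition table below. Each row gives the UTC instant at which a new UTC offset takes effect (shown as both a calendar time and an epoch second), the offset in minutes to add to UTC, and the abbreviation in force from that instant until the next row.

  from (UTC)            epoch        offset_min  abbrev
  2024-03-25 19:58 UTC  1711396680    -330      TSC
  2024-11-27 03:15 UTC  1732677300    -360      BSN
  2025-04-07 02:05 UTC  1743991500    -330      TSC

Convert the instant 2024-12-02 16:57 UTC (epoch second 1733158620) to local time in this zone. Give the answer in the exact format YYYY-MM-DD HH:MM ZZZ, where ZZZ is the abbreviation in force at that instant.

2024-12-02 10:57 BSN

Query: 2024-12-02 16:57 UTC
Rule 2/3 (BSN, -06:00): 2024-11-27 03:15 UTC ≤ query < 2025-04-07 02:05 UTC
16·60 + 57 - 360 = 657 min
657 = 0·1440 + 657; 657 = 10·60 + 57 → 10:57, same day
→ 2024-12-02 10:57 BSN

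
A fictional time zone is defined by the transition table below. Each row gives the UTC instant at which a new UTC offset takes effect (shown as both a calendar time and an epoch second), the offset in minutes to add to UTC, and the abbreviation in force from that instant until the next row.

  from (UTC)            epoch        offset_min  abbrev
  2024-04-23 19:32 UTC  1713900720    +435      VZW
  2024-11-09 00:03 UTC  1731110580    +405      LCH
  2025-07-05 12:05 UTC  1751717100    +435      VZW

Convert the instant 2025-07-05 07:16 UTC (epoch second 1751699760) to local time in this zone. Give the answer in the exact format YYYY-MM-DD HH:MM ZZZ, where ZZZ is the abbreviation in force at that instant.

Query: 2025-07-05 07:16 UTC
Rule 2/3 (LCH, +06:45): 2024-11-09 00:03 UTC ≤ query < 2025-07-05 12:05 UTC
7·60 + 16 + 405 = 841 min
841 = 0·1440 + 841; 841 = 14·60 + 1 → 14:01, same day
→ 2025-07-05 14:01 LCH

2025-07-05 14:01 LCH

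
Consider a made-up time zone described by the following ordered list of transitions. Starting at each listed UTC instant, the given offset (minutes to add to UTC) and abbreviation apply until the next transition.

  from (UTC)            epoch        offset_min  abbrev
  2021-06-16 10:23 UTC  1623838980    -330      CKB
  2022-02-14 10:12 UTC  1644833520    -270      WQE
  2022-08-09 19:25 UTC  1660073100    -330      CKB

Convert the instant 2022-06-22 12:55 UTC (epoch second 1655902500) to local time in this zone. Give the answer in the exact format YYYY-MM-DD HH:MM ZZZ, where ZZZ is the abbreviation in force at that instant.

Query: 2022-06-22 12:55 UTC
Rule 2/3 (WQE, -04:30): 2022-02-14 10:12 UTC ≤ query < 2022-08-09 19:25 UTC
12·60 + 55 - 270 = 505 min
505 = 0·1440 + 505; 505 = 8·60 + 25 → 08:25, same day
→ 2022-06-22 08:25 WQE

2022-06-22 08:25 WQE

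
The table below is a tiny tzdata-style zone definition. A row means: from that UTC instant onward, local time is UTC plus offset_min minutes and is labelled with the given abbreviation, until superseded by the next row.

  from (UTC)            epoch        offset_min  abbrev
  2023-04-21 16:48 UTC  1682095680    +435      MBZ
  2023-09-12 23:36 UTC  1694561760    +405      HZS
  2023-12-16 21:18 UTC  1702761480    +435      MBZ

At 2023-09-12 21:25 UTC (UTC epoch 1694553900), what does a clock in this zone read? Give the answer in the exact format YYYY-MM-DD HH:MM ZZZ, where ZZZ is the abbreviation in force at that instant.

Query: 2023-09-12 21:25 UTC
Rule 1/3 (MBZ, +07:15): 2023-04-21 16:48 UTC ≤ query < 2023-09-12 23:36 UTC
21·60 + 25 + 435 = 1720 min
1720 = 1·1440 + 280; 280 = 4·60 + 40 → 04:40, 2023-09-12 + 1 day = 2023-09-13
→ 2023-09-13 04:40 MBZ

2023-09-13 04:40 MBZ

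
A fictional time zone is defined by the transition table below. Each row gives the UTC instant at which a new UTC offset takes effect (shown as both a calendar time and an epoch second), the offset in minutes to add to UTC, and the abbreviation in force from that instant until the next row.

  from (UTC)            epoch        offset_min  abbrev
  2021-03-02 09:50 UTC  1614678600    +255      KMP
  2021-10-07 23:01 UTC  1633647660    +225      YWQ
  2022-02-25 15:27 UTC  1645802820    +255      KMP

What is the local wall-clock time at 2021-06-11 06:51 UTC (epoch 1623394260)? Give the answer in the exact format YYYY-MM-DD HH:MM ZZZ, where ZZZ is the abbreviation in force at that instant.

2021-06-11 11:06 KMP

Query: 2021-06-11 06:51 UTC
Rule 1/3 (KMP, +04:15): 2021-03-02 09:50 UTC ≤ query < 2021-10-07 23:01 UTC
6·60 + 51 + 255 = 666 min
666 = 0·1440 + 666; 666 = 11·60 + 6 → 11:06, same day
→ 2021-06-11 11:06 KMP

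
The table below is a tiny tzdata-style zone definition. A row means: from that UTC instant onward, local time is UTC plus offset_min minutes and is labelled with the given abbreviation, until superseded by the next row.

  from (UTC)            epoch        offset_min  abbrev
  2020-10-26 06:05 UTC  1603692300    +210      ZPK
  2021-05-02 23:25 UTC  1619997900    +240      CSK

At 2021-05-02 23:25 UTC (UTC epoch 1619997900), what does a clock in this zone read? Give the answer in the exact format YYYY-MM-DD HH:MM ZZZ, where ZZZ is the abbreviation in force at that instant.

Query: 2021-05-02 23:25 UTC
Rule 2/2 (CSK, +04:00): 2021-05-02 23:25 UTC ≤ query < +∞
23·60 + 25 + 240 = 1645 min
1645 = 1·1440 + 205; 205 = 3·60 + 25 → 03:25, 2021-05-02 + 1 day = 2021-05-03
→ 2021-05-03 03:25 CSK

2021-05-03 03:25 CSK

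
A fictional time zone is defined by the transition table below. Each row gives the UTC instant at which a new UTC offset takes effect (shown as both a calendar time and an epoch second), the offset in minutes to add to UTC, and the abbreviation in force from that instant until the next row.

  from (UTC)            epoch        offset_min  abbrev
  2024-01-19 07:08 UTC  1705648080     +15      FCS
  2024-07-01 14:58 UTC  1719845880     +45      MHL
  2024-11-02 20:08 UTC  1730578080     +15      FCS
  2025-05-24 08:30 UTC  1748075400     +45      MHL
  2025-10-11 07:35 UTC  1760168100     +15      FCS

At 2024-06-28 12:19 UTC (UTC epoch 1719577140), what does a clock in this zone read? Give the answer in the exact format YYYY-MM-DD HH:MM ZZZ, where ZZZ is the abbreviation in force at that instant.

Query: 2024-06-28 12:19 UTC
Rule 1/5 (FCS, +00:15): 2024-01-19 07:08 UTC ≤ query < 2024-07-01 14:58 UTC
12·60 + 19 + 15 = 754 min
754 = 0·1440 + 754; 754 = 12·60 + 34 → 12:34, same day
→ 2024-06-28 12:34 FCS

2024-06-28 12:34 FCS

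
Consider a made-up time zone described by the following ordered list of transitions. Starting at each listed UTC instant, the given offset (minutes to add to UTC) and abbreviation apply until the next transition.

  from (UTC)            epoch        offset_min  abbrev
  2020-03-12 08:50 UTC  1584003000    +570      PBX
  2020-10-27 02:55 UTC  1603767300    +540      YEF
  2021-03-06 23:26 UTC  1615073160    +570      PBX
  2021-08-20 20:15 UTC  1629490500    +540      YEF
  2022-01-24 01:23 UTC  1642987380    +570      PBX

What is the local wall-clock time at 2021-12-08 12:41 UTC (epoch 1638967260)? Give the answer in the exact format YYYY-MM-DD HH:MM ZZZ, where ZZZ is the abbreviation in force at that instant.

2021-12-08 21:41 YEF

Query: 2021-12-08 12:41 UTC
Rule 4/5 (YEF, +09:00): 2021-08-20 20:15 UTC ≤ query < 2022-01-24 01:23 UTC
12·60 + 41 + 540 = 1301 min
1301 = 0·1440 + 1301; 1301 = 21·60 + 41 → 21:41, same day
→ 2021-12-08 21:41 YEF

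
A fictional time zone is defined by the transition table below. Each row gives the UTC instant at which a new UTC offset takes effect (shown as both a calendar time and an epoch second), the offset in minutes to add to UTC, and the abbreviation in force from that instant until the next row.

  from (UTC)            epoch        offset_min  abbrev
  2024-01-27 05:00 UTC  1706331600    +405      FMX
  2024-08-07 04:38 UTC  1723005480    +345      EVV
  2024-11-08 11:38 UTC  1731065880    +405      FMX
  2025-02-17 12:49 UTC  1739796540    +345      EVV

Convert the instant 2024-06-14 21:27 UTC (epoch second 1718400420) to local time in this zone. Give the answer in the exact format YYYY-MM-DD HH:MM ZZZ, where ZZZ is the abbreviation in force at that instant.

2024-06-15 04:12 FMX

Query: 2024-06-14 21:27 UTC
Rule 1/4 (FMX, +06:45): 2024-01-27 05:00 UTC ≤ query < 2024-08-07 04:38 UTC
21·60 + 27 + 405 = 1692 min
1692 = 1·1440 + 252; 252 = 4·60 + 12 → 04:12, 2024-06-14 + 1 day = 2024-06-15
→ 2024-06-15 04:12 FMX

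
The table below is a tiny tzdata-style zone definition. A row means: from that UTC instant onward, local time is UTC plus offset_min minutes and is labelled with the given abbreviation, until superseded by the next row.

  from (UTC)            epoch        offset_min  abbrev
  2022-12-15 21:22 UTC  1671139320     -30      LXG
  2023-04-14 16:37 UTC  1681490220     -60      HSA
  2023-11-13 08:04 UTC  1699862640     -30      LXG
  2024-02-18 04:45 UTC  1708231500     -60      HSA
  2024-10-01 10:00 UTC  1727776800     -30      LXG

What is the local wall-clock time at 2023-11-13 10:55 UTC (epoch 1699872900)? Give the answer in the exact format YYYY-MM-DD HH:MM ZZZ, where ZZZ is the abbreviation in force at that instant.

2023-11-13 10:25 LXG

Query: 2023-11-13 10:55 UTC
Rule 3/5 (LXG, -00:30): 2023-11-13 08:04 UTC ≤ query < 2024-02-18 04:45 UTC
10·60 + 55 - 30 = 625 min
625 = 0·1440 + 625; 625 = 10·60 + 25 → 10:25, same day
→ 2023-11-13 10:25 LXG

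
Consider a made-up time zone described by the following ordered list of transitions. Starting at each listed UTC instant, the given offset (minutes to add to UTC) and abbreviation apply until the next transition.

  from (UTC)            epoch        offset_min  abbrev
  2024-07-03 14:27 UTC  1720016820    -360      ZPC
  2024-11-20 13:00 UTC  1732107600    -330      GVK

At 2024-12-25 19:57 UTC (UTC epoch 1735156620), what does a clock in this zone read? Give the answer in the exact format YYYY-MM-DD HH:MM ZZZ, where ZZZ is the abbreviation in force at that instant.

Query: 2024-12-25 19:57 UTC
Rule 2/2 (GVK, -05:30): 2024-11-20 13:00 UTC ≤ query < +∞
19·60 + 57 - 330 = 867 min
867 = 0·1440 + 867; 867 = 14·60 + 27 → 14:27, same day
→ 2024-12-25 14:27 GVK

2024-12-25 14:27 GVK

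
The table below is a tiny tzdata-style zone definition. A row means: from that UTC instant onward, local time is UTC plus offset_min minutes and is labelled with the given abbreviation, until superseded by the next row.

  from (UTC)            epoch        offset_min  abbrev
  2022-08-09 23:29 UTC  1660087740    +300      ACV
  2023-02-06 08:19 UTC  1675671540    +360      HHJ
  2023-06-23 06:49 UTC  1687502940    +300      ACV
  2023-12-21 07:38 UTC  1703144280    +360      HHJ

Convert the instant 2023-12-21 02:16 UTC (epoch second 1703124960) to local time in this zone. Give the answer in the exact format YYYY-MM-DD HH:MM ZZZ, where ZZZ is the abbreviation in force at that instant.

2023-12-21 07:16 ACV

Query: 2023-12-21 02:16 UTC
Rule 3/4 (ACV, +05:00): 2023-06-23 06:49 UTC ≤ query < 2023-12-21 07:38 UTC
2·60 + 16 + 300 = 436 min
436 = 0·1440 + 436; 436 = 7·60 + 16 → 07:16, same day
→ 2023-12-21 07:16 ACV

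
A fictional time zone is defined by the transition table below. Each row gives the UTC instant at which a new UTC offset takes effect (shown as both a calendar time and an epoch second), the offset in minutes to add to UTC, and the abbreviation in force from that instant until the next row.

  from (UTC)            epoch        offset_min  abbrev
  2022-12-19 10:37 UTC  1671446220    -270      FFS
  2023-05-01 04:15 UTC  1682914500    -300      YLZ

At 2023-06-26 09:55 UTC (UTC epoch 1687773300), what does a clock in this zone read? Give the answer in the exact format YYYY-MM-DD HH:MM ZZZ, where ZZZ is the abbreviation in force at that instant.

Query: 2023-06-26 09:55 UTC
Rule 2/2 (YLZ, -05:00): 2023-05-01 04:15 UTC ≤ query < +∞
9·60 + 55 - 300 = 295 min
295 = 0·1440 + 295; 295 = 4·60 + 55 → 04:55, same day
→ 2023-06-26 04:55 YLZ

2023-06-26 04:55 YLZ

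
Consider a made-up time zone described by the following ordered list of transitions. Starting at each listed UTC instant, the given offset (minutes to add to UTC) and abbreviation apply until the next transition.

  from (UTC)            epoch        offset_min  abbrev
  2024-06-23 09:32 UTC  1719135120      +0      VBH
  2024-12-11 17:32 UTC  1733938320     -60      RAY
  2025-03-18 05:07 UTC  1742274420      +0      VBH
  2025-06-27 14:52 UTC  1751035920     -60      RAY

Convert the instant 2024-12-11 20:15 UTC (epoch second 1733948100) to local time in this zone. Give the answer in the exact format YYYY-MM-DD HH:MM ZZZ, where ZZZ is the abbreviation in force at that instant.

Query: 2024-12-11 20:15 UTC
Rule 2/4 (RAY, -01:00): 2024-12-11 17:32 UTC ≤ query < 2025-03-18 05:07 UTC
20·60 + 15 - 60 = 1155 min
1155 = 0·1440 + 1155; 1155 = 19·60 + 15 → 19:15, same day
→ 2024-12-11 19:15 RAY

2024-12-11 19:15 RAY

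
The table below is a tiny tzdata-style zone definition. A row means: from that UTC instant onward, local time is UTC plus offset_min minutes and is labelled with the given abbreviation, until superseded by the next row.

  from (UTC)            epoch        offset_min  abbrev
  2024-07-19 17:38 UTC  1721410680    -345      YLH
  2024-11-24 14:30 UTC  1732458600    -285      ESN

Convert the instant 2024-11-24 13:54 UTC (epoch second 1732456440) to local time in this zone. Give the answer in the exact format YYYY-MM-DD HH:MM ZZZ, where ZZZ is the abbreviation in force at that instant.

Query: 2024-11-24 13:54 UTC
Rule 1/2 (YLH, -05:45): 2024-07-19 17:38 UTC ≤ query < 2024-11-24 14:30 UTC
13·60 + 54 - 345 = 489 min
489 = 0·1440 + 489; 489 = 8·60 + 9 → 08:09, same day
→ 2024-11-24 08:09 YLH

2024-11-24 08:09 YLH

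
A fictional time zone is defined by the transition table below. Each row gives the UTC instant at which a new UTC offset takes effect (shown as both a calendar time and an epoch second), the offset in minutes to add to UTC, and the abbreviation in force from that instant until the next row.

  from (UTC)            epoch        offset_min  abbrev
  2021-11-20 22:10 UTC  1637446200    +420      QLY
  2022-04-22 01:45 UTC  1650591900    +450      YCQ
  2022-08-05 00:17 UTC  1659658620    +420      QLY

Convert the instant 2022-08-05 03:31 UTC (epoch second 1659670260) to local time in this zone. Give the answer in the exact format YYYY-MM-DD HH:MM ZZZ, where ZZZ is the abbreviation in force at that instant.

2022-08-05 10:31 QLY

Query: 2022-08-05 03:31 UTC
Rule 3/3 (QLY, +07:00): 2022-08-05 00:17 UTC ≤ query < +∞
3·60 + 31 + 420 = 631 min
631 = 0·1440 + 631; 631 = 10·60 + 31 → 10:31, same day
→ 2022-08-05 10:31 QLY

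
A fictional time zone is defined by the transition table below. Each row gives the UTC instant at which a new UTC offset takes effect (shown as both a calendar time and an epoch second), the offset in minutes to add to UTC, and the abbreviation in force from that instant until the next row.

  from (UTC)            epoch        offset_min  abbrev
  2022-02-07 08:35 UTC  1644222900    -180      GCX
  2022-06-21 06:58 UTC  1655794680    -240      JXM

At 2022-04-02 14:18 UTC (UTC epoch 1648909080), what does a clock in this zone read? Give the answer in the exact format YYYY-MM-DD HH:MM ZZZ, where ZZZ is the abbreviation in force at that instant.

Query: 2022-04-02 14:18 UTC
Rule 1/2 (GCX, -03:00): 2022-02-07 08:35 UTC ≤ query < 2022-06-21 06:58 UTC
14·60 + 18 - 180 = 678 min
678 = 0·1440 + 678; 678 = 11·60 + 18 → 11:18, same day
→ 2022-04-02 11:18 GCX

2022-04-02 11:18 GCX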